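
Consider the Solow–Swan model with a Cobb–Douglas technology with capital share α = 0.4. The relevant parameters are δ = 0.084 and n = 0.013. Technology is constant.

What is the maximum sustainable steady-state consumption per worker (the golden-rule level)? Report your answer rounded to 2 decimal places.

c_gold ≈ 1.54

At the golden rule, f'(k) = n + δ, so α·k^(α−1) = n + δ and k_gold = (α/(n + δ))^(1/(1−α)).
k_gold = (0.4/0.097)^(1/0.6) = 4.1237^1.6667 ≈ 10.6047
c_gold = f(k_gold) − (n + δ)·k_gold = 2.5716 − 0.097×10.6047 ≈ 1.5429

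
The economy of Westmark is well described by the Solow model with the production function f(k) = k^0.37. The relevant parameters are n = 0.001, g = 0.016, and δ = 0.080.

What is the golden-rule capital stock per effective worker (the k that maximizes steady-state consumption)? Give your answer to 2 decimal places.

The golden rule sets f'(k) = n + g + δ, i.e. α·k^(α−1) = n + g + δ.
So k^(1−α) = α / (n + g + δ) = 0.37 / 0.097 = 3.8144.
k_gold = 3.8144^(1/0.63) ≈ 8.3733

k_gold ≈ 8.37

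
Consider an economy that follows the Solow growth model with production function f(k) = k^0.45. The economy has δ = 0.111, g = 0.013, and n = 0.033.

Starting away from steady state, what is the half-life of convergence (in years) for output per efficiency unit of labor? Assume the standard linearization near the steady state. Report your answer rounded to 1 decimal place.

Near the steady state the convergence rate is λ = (1 − α)(n + g + δ).
λ = (1 − 0.45) × 0.157 = 0.55 × 0.157 = 0.08635
Half-life = ln 2 / λ = 0.6931 / 0.08635 ≈ 8.03 years

half-life ≈ 8.0 years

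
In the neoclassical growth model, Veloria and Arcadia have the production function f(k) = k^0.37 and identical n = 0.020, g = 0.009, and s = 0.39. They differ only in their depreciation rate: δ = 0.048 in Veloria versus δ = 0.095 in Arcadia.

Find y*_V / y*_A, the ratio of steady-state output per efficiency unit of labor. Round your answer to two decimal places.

y*_V / y*_A ≈ 1.32

Steady-state y* = [s/(n + g + δ)]^(α/(1−α)), so the ratio is [ (s_V/(n + g + δ)_V) / (s_A/(n + g + δ)_A) ]^0.5873.
s_V/(n + g + δ)_V = 0.39/0.077 = 5.0649; s_A/(n + g + δ)_A = 0.39/0.124 = 3.1452.
Ratio = (5.0649/3.1452)^0.5873 = 1.6104^0.5873 ≈ 1.3229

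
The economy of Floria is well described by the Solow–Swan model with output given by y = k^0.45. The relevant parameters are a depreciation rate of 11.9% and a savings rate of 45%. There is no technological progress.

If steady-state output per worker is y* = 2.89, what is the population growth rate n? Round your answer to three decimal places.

Steady state requires s·f(k) = (n + δ)·k, i.e. s·k^α = (n + δ)·k.
Since y* = [s/(n + δ)]^(α/(1−α)), we have s/(n + δ) = (y*)^((1−α)/α) = 2.89^1.2222 = 3.6586.
Therefore n + δ = s / 3.6586 = 0.45 / 3.6586 = 0.1230, so n = 0.1230 − 0.119 = 0.0040.

n ≈ 0.004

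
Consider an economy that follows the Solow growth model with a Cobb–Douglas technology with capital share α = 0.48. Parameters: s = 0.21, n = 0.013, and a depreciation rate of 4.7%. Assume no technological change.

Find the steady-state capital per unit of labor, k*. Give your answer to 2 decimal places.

k* ≈ 11.12

At the steady state, Δk = 0, so s·k^α = (n + δ)·k.
Dividing both sides by k: k^(1−α) = s / (n + δ).
k^0.52 = 0.21 / (0.013 + 0.047) = 0.21 / 0.060 = 3.5000
k* = 3.5000^(1/0.52) ≈ 11.1246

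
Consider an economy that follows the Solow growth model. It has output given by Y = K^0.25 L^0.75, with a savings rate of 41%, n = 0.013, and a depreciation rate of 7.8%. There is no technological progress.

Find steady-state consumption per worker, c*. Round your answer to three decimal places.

In steady state, investment equals break-even investment: s·k^α = (n + δ)·k.
Dividing both sides by k: k^(1−α) = s / (n + δ).
k^0.75 = 0.41 / (0.013 + 0.078) = 0.41 / 0.091 = 4.5055
k* = 4.5055^(1/0.75) ≈ 7.4414
y* = (k*)^α = 7.4414^0.25 ≈ 1.6516
c* = (1 − s)·y* = (1 − 0.41) × 1.6516 ≈ 0.9744

c* ≈ 0.974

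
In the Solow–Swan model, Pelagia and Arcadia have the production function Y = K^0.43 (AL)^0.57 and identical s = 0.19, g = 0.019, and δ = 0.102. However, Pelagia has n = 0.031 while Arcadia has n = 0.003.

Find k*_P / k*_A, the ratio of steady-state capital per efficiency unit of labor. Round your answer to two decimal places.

ratio ≈ 0.70

Steady-state k* = [s/(n + g + δ)]^(1/(1−α)), so the ratio is [ (s_P/(n + g + δ)_P) / (s_A/(n + g + δ)_A) ]^1.7544.
s_P/(n + g + δ)_P = 0.19/0.152 = 1.2500; s_A/(n + g + δ)_A = 0.19/0.124 = 1.5323.
Ratio = (1.2500/1.5323)^1.7544 = 0.8158^1.7544 ≈ 0.6997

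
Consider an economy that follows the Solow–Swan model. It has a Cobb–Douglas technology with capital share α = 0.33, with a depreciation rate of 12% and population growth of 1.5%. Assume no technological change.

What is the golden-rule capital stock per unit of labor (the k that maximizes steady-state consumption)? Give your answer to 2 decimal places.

k_gold ≈ 3.80

The golden rule sets f'(k) = n + δ, i.e. α·k^(α−1) = n + δ.
So k^(1−α) = α / (n + δ) = 0.33 / 0.135 = 2.4444.
k_gold = 2.4444^(1/0.67) ≈ 3.7963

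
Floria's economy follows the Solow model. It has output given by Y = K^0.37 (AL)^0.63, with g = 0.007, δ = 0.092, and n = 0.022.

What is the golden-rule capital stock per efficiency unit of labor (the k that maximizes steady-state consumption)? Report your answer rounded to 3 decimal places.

The golden rule sets f'(k) = n + g + δ, i.e. α·k^(α−1) = n + g + δ.
So k^(1−α) = α / (n + g + δ) = 0.37 / 0.121 = 3.0579.
k_gold = 3.0579^(1/0.63) ≈ 5.8954

k_gold ≈ 5.895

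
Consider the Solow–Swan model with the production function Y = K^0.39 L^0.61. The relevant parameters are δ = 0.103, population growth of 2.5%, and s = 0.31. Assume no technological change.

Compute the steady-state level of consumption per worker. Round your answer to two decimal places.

In steady state, investment equals break-even investment: s·k^α = (n + δ)·k.
Rearranging, k^(1−α) = s / (n + δ).
k^0.61 = 0.31 / (0.025 + 0.103) = 0.31 / 0.128 = 2.4219
k* = 2.4219^(1/0.61) ≈ 4.2635
y* = (k*)^α = 4.2635^0.39 ≈ 1.7604
c* = (1 − s)·y* = (1 − 0.31) × 1.7604 ≈ 1.2147

c* = 1.21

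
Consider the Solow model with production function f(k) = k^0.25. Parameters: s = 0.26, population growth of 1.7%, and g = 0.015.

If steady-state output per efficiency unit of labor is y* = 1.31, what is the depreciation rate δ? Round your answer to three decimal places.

At the steady state, Δk = 0, so s·k^α = (n + g + δ)·k.
Since y* = [s/(n + g + δ)]^(α/(1−α)), we have s/(n + g + δ) = (y*)^((1−α)/α) = 1.31^3 = 2.2481.
Therefore n + g + δ = s / 2.2481 = 0.26 / 2.2481 = 0.1157, so δ = 0.1157 − 0.032 = 0.0837.

δ ≈ 0.084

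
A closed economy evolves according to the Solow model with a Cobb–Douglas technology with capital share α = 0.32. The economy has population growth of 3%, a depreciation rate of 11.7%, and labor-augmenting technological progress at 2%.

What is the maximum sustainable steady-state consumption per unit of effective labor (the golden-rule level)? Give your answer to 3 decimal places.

At the golden rule, f'(k) = n + g + δ, so α·k^(α−1) = n + g + δ and k_gold = (α/(n + g + δ))^(1/(1−α)).
k_gold = (0.32/0.167)^(1/0.68) = 1.9162^1.4706 ≈ 2.6023
c_gold = f(k_gold) − (n + g + δ)·k_gold = 1.3580 − 0.167×2.6023 ≈ 0.9234

c_gold ≈ 0.923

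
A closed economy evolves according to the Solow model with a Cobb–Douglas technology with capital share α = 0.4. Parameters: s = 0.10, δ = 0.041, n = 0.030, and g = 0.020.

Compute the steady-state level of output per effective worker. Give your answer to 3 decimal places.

Steady state requires s·f(k) = (n + g + δ)·k, i.e. s·k^α = (n + g + δ)·k.
Rearranging, k^(1−α) = s / (n + g + δ).
k^0.6 = 0.10 / (0.030 + 0.020 + 0.041) = 0.10 / 0.091 = 1.0989
k* = 1.0989^(1/0.6) ≈ 1.1702
y* = (k*)^α = 1.1702^0.4 ≈ 1.0649

y* = 1.065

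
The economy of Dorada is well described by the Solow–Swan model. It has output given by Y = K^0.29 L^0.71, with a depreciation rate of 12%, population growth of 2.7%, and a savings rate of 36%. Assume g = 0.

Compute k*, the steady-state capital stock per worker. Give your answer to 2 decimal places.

At the steady state, Δk = 0, so s·k^α = (n + δ)·k.
Rearranging, k^(1−α) = s / (n + δ).
k^0.71 = 0.36 / (0.027 + 0.120) = 0.36 / 0.147 = 2.4490
k* = 2.4490^(1/0.71) ≈ 3.5308

k* = 3.53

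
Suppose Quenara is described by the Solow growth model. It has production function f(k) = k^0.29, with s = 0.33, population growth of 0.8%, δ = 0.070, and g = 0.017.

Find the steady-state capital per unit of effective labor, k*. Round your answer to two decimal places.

k* ≈ 5.78

In steady state, investment equals break-even investment: s·k^α = (n + g + δ)·k.
Dividing both sides by k: k^(1−α) = s / (n + g + δ).
k^0.71 = 0.33 / (0.008 + 0.017 + 0.070) = 0.33 / 0.095 = 3.4737
k* = 3.4737^(1/0.71) ≈ 5.7767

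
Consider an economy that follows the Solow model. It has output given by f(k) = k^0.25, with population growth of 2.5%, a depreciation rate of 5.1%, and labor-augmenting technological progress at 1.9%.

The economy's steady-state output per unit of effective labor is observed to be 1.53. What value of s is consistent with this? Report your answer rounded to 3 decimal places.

s ≈ 0.340

In steady state, investment equals break-even investment: s·k^α = (n + g + δ)·k.
Since y* = [s/(n + g + δ)]^(α/(1−α)), we have s/(n + g + δ) = (y*)^((1−α)/α) = 1.53^3 = 3.5816.
Therefore s = 3.5816 × (n + g + δ) = 3.5816 × 0.095 = 0.3403.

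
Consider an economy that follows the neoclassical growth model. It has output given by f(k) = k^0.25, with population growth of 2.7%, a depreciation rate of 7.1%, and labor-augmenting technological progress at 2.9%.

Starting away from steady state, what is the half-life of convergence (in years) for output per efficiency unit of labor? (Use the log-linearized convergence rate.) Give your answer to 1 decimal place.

Near the steady state the convergence rate is λ = (1 − α)(n + g + δ).
λ = (1 − 0.25) × 0.127 = 0.75 × 0.127 = 0.09525
Half-life = ln 2 / λ = 0.6931 / 0.09525 ≈ 7.28 years

t_½ ≈ 7.3 years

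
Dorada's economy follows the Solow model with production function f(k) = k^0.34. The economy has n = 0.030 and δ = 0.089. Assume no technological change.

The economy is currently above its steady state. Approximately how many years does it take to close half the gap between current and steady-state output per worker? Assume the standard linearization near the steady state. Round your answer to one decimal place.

Near the steady state the convergence rate is λ = (1 − α)(n + δ).
λ = (1 − 0.34) × 0.119 = 0.66 × 0.119 = 0.07854
Half-life = ln 2 / λ = 0.6931 / 0.07854 ≈ 8.82 years

about 8.8 years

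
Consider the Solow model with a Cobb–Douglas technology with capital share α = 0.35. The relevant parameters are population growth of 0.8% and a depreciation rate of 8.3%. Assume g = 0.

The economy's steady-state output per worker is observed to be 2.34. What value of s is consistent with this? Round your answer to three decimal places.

s ≈ 0.441

At the steady state, Δk = 0, so s·k^α = (n + δ)·k.
Since y* = [s/(n + δ)]^(α/(1−α)), we have s/(n + δ) = (y*)^((1−α)/α) = 2.34^1.8571 = 4.8492.
Therefore s = 4.8492 × (n + δ) = 4.8492 × 0.091 = 0.4413.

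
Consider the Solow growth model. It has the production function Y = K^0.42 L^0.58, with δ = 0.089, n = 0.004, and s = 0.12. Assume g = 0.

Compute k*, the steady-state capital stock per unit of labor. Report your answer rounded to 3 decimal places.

k* = 1.552

Steady state requires s·f(k) = (n + δ)·k, i.e. s·k^α = (n + δ)·k.
Rearranging, k^(1−α) = s / (n + δ).
k^0.58 = 0.12 / (0.004 + 0.089) = 0.12 / 0.093 = 1.2903
k* = 1.2903^(1/0.58) ≈ 1.5518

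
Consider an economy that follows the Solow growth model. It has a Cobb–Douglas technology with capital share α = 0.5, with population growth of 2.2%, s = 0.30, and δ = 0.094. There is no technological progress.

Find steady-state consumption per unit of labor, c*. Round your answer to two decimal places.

c* = 1.81

In steady state, investment equals break-even investment: s·k^α = (n + δ)·k.
Rearranging, k^(1−α) = s / (n + δ).
k^0.5 = 0.30 / (0.022 + 0.094) = 0.30 / 0.116 = 2.5862
k* = 2.5862^(1/0.5) ≈ 6.6884
y* = (k*)^α = 6.6884^0.5 ≈ 2.5862
c* = (1 − s)·y* = (1 − 0.30) × 2.5862 ≈ 1.8103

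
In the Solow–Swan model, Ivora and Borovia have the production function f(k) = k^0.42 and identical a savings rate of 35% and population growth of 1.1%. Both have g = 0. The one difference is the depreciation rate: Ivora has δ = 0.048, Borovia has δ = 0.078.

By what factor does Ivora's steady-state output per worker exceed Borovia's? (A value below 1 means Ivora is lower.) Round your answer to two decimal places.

y*_I / y*_B ≈ 1.35

Steady-state y* = [s/(n + δ)]^(α/(1−α)), so the ratio is [ (s_I/(n + δ)_I) / (s_B/(n + δ)_B) ]^0.7241.
s_I/(n + δ)_I = 0.35/0.059 = 5.9322; s_B/(n + δ)_B = 0.35/0.089 = 3.9326.
Ratio = (5.9322/3.9326)^0.7241 = 1.5085^0.7241 ≈ 1.3467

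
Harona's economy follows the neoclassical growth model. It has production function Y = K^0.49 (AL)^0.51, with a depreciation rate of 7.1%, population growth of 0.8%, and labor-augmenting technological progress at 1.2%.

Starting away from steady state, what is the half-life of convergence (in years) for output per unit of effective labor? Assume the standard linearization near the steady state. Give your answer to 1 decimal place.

Near the steady state the convergence rate is λ = (1 − α)(n + g + δ).
λ = (1 − 0.49) × 0.091 = 0.51 × 0.091 = 0.04641
Half-life = ln 2 / λ = 0.6931 / 0.04641 ≈ 14.93 years

about 14.9 years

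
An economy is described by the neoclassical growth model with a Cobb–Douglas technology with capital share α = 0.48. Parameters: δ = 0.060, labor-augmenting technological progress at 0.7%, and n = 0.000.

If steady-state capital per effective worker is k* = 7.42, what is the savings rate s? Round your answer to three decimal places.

At the steady state, Δk = 0, so s·k^α = (n + g + δ)·k.
So s / (n + g + δ) = (k*)^(1−α) = 7.42^0.52 = 2.8354.
Therefore s = 2.8354 × (n + g + δ) = 2.8354 × 0.067 = 0.1900.

s ≈ 0.190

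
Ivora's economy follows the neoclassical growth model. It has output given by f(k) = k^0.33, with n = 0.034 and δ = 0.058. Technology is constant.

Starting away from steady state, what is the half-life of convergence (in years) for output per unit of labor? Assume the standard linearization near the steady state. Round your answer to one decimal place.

Near the steady state the convergence rate is λ = (1 − α)(n + δ).
λ = (1 − 0.33) × 0.092 = 0.67 × 0.092 = 0.06164
Half-life = ln 2 / λ = 0.6931 / 0.06164 ≈ 11.24 years

half-life ≈ 11.2 years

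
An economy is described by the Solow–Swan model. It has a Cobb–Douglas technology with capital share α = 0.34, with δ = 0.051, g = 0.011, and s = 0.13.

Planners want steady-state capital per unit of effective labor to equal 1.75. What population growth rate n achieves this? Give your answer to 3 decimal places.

Steady state requires s·f(k) = (n + g + δ)·k, i.e. s·k^α = (n + g + δ)·k.
So s / (n + g + δ) = (k*)^(1−α) = 1.75^0.66 = 1.4468.
Therefore n + g + δ = s / 1.4468 = 0.13 / 1.4468 = 0.0899, so n = 0.0899 − 0.062 = 0.0279.

n ≈ 0.028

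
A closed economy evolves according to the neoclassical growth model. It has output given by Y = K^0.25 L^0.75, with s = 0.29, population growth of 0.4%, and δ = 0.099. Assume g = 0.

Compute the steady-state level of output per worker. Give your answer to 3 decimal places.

At the steady state, Δk = 0, so s·k^α = (n + δ)·k.
Rearranging, k^(1−α) = s / (n + δ).
k^0.75 = 0.29 / (0.004 + 0.099) = 0.29 / 0.103 = 2.8155
k* = 2.8155^(1/0.75) ≈ 3.9756
y* = (k*)^α = 3.9756^0.25 ≈ 1.4121

y* ≈ 1.412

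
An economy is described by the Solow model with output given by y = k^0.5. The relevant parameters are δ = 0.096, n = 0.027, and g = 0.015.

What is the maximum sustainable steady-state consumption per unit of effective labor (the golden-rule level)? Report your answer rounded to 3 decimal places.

c_gold ≈ 1.812

At the golden rule, f'(k) = n + g + δ, so α·k^(α−1) = n + g + δ and k_gold = (α/(n + g + δ))^(1/(1−α)).
k_gold = (0.5/0.138)^(1/0.5) = 3.6232^2 ≈ 13.1276
c_gold = f(k_gold) − (n + g + δ)·k_gold = 3.6232 − 0.138×13.1276 ≈ 1.8116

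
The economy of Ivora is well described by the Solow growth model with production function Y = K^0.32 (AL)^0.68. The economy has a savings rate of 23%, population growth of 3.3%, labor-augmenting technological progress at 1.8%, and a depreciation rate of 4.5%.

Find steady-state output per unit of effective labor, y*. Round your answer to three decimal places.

Steady state requires s·f(k) = (n + g + δ)·k, i.e. s·k^α = (n + g + δ)·k.
Rearranging, k^(1−α) = s / (n + g + δ).
k^0.68 = 0.23 / (0.033 + 0.018 + 0.045) = 0.23 / 0.096 = 2.3958
k* = 2.3958^(1/0.68) ≈ 3.6142
y* = (k*)^α = 3.6142^0.32 ≈ 1.5086

y* ≈ 1.509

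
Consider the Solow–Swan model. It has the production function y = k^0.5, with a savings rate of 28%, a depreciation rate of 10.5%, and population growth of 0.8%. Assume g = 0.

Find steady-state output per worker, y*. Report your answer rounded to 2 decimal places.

In steady state, investment equals break-even investment: s·k^α = (n + δ)·k.
Rearranging, k^(1−α) = s / (n + δ).
k^0.5 = 0.28 / (0.008 + 0.105) = 0.28 / 0.113 = 2.4779
k* = 2.4779^(1/0.5) ≈ 6.1400
y* = (k*)^α = 6.1400^0.5 ≈ 2.4779

y* = 2.48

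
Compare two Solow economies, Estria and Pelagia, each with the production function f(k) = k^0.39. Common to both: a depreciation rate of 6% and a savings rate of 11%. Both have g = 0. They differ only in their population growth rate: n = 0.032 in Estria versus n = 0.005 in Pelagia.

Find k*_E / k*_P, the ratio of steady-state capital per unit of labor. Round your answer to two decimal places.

Steady-state k* = [s/(n + δ)]^(1/(1−α)), so the ratio is [ (s_E/(n + δ)_E) / (s_P/(n + δ)_P) ]^1.6393.
s_E/(n + δ)_E = 0.11/0.092 = 1.1957; s_P/(n + δ)_P = 0.11/0.065 = 1.6923.
Ratio = (1.1957/1.6923)^1.6393 = 0.7066^1.6393 ≈ 0.5659

k*_E / k*_P ≈ 0.57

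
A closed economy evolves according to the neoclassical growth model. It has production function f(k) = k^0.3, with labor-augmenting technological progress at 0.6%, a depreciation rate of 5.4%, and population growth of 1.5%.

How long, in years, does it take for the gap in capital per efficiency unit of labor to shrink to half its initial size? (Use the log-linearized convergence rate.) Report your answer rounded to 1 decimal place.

Near the steady state the convergence rate is λ = (1 − α)(n + g + δ).
λ = (1 − 0.3) × 0.075 = 0.7 × 0.075 = 0.0525
Half-life = ln 2 / λ = 0.6931 / 0.0525 ≈ 13.20 years

half-life ≈ 13.2 years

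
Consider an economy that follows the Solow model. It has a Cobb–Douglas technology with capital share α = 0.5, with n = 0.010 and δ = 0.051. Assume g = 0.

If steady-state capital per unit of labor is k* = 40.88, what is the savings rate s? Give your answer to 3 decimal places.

In steady state, investment equals break-even investment: s·k^α = (n + δ)·k.
So s / (n + δ) = (k*)^(1−α) = 40.88^0.5 = 6.3937.
Therefore s = 6.3937 × (n + δ) = 6.3937 × 0.061 = 0.3900.

s ≈ 0.390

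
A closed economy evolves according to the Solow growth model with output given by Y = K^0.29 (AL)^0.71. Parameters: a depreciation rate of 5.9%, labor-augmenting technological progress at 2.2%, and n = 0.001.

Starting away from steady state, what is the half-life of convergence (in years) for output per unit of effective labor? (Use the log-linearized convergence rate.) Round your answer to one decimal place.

t_½ ≈ 11.9 years

Near the steady state the convergence rate is λ = (1 − α)(n + g + δ).
λ = (1 − 0.29) × 0.082 = 0.71 × 0.082 = 0.05822
Half-life = ln 2 / λ = 0.6931 / 0.05822 ≈ 11.90 years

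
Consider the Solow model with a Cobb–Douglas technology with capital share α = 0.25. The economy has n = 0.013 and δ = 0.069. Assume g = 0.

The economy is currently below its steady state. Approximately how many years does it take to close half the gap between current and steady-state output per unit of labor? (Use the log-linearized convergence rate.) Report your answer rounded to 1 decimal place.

Near the steady state the convergence rate is λ = (1 − α)(n + δ).
λ = (1 − 0.25) × 0.082 = 0.75 × 0.082 = 0.0615
Half-life = ln 2 / λ = 0.6931 / 0.0615 ≈ 11.27 years

about 11.3 years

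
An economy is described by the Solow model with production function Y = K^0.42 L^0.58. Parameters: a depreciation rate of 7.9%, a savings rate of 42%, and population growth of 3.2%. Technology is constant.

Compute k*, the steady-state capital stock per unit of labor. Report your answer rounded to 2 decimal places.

Steady state requires s·f(k) = (n + δ)·k, i.e. s·k^α = (n + δ)·k.
Rearranging, k^(1−α) = s / (n + δ).
k^0.58 = 0.42 / (0.032 + 0.079) = 0.42 / 0.111 = 3.7838
k* = 3.7838^(1/0.58) ≈ 9.9181

k* ≈ 9.92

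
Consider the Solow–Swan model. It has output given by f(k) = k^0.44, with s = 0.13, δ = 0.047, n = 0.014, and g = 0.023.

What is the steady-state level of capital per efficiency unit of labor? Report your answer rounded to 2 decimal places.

At the steady state, Δk = 0, so s·k^α = (n + g + δ)·k.
Dividing both sides by k: k^(1−α) = s / (n + g + δ).
k^0.56 = 0.13 / (0.014 + 0.023 + 0.047) = 0.13 / 0.084 = 1.5476
k* = 1.5476^(1/0.56) ≈ 2.1811

k* = 2.18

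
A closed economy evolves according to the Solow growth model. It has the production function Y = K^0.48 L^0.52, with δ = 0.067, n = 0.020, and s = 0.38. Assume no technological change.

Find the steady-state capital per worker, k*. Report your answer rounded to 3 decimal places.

At the steady state, Δk = 0, so s·k^α = (n + δ)·k.
Rearranging, k^(1−α) = s / (n + δ).
k^0.52 = 0.38 / (0.020 + 0.067) = 0.38 / 0.087 = 4.3678
k* = 4.3678^(1/0.52) ≈ 17.0323

k* = 17.032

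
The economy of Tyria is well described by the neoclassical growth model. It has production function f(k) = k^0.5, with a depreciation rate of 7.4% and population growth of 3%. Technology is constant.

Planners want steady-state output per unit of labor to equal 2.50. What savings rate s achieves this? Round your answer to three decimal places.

In steady state, investment equals break-even investment: s·k^α = (n + δ)·k.
Since y* = [s/(n + δ)]^(α/(1−α)), we have s/(n + δ) = (y*)^((1−α)/α) = 2.50^1 = 2.5000.
Therefore s = 2.5000 × (n + δ) = 2.5000 × 0.104 = 0.2600.

s ≈ 0.260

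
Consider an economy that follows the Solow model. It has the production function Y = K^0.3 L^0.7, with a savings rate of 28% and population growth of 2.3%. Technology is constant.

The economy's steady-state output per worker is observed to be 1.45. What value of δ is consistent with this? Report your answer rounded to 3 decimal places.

δ ≈ 0.095

In steady state, investment equals break-even investment: s·k^α = (n + δ)·k.
Since y* = [s/(n + δ)]^(α/(1−α)), we have s/(n + δ) = (y*)^((1−α)/α) = 1.45^2.3333 = 2.3797.
Therefore n + δ = s / 2.3797 = 0.28 / 2.3797 = 0.1177, so δ = 0.1177 − 0.023 = 0.0947.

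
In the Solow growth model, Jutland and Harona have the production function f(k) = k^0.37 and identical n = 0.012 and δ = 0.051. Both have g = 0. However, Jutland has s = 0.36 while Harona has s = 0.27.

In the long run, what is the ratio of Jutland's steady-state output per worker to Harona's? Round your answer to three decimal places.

ratio ≈ 1.184

Steady-state y* = [s/(n + δ)]^(α/(1−α)), so the ratio is [ (s_J/(n + δ)_J) / (s_H/(n + δ)_H) ]^0.5873.
s_J/(n + δ)_J = 0.36/0.063 = 5.7143; s_H/(n + δ)_H = 0.27/0.063 = 4.2857.
Ratio = (5.7143/4.2857)^0.5873 = 1.3333^0.5873 ≈ 1.1841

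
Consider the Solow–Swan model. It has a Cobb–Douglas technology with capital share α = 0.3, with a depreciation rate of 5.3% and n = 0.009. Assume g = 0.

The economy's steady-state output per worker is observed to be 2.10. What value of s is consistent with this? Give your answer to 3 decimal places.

s ≈ 0.350

At the steady state, Δk = 0, so s·k^α = (n + δ)·k.
Since y* = [s/(n + δ)]^(α/(1−α)), we have s/(n + δ) = (y*)^((1−α)/α) = 2.10^2.3333 = 5.6472.
Therefore s = 5.6472 × (n + δ) = 5.6472 × 0.062 = 0.3501.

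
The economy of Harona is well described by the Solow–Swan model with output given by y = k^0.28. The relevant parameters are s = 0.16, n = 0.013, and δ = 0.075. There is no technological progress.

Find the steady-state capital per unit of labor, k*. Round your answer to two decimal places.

In steady state, investment equals break-even investment: s·k^α = (n + δ)·k.
Dividing both sides by k: k^(1−α) = s / (n + δ).
k^0.72 = 0.16 / (0.013 + 0.075) = 0.16 / 0.088 = 1.8182
k* = 1.8182^(1/0.72) ≈ 2.2941

k* ≈ 2.29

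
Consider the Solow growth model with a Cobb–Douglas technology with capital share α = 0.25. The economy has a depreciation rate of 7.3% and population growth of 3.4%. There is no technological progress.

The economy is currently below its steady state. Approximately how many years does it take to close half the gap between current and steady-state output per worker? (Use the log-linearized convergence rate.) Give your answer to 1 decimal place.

about 8.6 years

Near the steady state the convergence rate is λ = (1 − α)(n + δ).
λ = (1 − 0.25) × 0.107 = 0.75 × 0.107 = 0.08025
Half-life = ln 2 / λ = 0.6931 / 0.08025 ≈ 8.64 years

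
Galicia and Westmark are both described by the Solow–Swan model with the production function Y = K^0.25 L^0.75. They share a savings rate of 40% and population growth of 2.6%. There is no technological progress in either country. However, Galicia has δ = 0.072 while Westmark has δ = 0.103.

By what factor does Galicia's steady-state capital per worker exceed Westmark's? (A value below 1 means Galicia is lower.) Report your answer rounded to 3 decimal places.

Steady-state k* = [s/(n + δ)]^(1/(1−α)), so the ratio is [ (s_G/(n + δ)_G) / (s_W/(n + δ)_W) ]^1.3333.
s_G/(n + δ)_G = 0.40/0.098 = 4.0816; s_W/(n + δ)_W = 0.40/0.129 = 3.1008.
Ratio = (4.0816/3.1008)^1.3333 = 1.3163^1.3333 ≈ 1.4426

k*_G / k*_W ≈ 1.443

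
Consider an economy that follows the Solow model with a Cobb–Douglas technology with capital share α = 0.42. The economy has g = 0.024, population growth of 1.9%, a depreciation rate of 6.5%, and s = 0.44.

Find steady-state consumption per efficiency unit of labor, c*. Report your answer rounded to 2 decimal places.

In steady state, investment equals break-even investment: s·k^α = (n + g + δ)·k.
Rearranging, k^(1−α) = s / (n + g + δ).
k^0.58 = 0.44 / (0.019 + 0.024 + 0.065) = 0.44 / 0.108 = 4.0741
k* = 4.0741^(1/0.58) ≈ 11.2662
y* = (k*)^α = 11.2662^0.42 ≈ 2.7653
c* = (1 − s)·y* = (1 − 0.44) × 2.7653 ≈ 1.5486

c* = 1.55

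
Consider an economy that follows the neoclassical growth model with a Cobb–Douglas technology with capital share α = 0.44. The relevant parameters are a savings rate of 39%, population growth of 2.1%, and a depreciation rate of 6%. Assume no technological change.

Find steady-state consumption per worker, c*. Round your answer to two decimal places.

Steady state requires s·f(k) = (n + δ)·k, i.e. s·k^α = (n + δ)·k.
Rearranging, k^(1−α) = s / (n + δ).
k^0.56 = 0.39 / (0.021 + 0.060) = 0.39 / 0.081 = 4.8148
k* = 4.8148^(1/0.56) ≈ 16.5535
y* = (k*)^α = 16.5535^0.44 ≈ 3.4380
c* = (1 − s)·y* = (1 − 0.39) × 3.4380 ≈ 2.0972

c* ≈ 2.10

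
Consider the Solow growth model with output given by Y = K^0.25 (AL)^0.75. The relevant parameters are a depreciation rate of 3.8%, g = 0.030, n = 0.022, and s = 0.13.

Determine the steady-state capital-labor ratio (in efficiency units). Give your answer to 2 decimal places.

k* ≈ 1.63

In steady state, investment equals break-even investment: s·k^α = (n + g + δ)·k.
Dividing both sides by k: k^(1−α) = s / (n + g + δ).
k^0.75 = 0.13 / (0.022 + 0.030 + 0.038) = 0.13 / 0.090 = 1.4444
k* = 1.4444^(1/0.75) ≈ 1.6327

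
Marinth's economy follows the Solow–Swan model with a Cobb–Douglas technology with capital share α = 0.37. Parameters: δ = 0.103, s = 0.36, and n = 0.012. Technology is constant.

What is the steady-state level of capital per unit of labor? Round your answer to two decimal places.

k* ≈ 6.12

In steady state, investment equals break-even investment: s·k^α = (n + δ)·k.
Rearranging, k^(1−α) = s / (n + δ).
k^0.63 = 0.36 / (0.012 + 0.103) = 0.36 / 0.115 = 3.1304
k* = 3.1304^(1/0.63) ≈ 6.1188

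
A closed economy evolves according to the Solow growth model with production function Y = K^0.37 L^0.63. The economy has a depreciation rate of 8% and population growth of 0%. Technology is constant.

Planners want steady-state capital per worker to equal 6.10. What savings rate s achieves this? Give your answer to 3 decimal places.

At the steady state, Δk = 0, so s·k^α = (n + δ)·k.
So s / (n + δ) = (k*)^(1−α) = 6.10^0.63 = 3.1243.
Therefore s = 3.1243 × (n + δ) = 3.1243 × 0.080 = 0.2499.

s ≈ 0.250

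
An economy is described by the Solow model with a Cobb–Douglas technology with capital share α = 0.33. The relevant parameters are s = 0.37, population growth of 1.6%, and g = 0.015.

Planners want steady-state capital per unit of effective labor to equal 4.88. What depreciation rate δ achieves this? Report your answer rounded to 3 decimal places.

In steady state, investment equals break-even investment: s·k^α = (n + g + δ)·k.
So s / (n + g + δ) = (k*)^(1−α) = 4.88^0.67 = 2.8923.
Therefore n + g + δ = s / 2.8923 = 0.37 / 2.8923 = 0.1279, so δ = 0.1279 − 0.031 = 0.0969.

δ ≈ 0.097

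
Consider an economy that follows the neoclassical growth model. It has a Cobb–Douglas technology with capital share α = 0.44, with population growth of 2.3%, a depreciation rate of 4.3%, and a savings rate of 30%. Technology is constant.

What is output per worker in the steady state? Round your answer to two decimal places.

y* ≈ 3.29

Steady state requires s·f(k) = (n + δ)·k, i.e. s·k^α = (n + δ)·k.
Dividing both sides by k: k^(1−α) = s / (n + δ).
k^0.56 = 0.30 / (0.023 + 0.043) = 0.30 / 0.066 = 4.5455
k* = 4.5455^(1/0.56) ≈ 14.9366
y* = (k*)^α = 14.9366^0.44 ≈ 3.2860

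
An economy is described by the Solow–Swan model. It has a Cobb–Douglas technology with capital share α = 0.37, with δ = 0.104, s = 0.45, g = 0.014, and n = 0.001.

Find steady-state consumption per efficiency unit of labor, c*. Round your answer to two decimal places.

In steady state, investment equals break-even investment: s·k^α = (n + g + δ)·k.
Rearranging, k^(1−α) = s / (n + g + δ).
k^0.63 = 0.45 / (0.001 + 0.014 + 0.104) = 0.45 / 0.119 = 3.7815
k* = 3.7815^(1/0.63) ≈ 8.2590
y* = (k*)^α = 8.2590^0.37 ≈ 2.1841
c* = (1 − s)·y* = (1 − 0.45) × 2.1841 ≈ 1.2013

c* ≈ 1.20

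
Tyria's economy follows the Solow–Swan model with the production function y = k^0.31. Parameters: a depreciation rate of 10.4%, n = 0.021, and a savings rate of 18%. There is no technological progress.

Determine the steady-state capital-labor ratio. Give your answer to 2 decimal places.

In steady state, investment equals break-even investment: s·k^α = (n + δ)·k.
Rearranging, k^(1−α) = s / (n + δ).
k^0.69 = 0.18 / (0.021 + 0.104) = 0.18 / 0.125 = 1.4400
k* = 1.4400^(1/0.69) ≈ 1.6963

k* = 1.70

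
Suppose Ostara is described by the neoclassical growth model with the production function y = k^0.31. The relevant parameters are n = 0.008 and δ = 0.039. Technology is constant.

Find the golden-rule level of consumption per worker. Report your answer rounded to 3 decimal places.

c_gold ≈ 1.610

At the golden rule, f'(k) = n + δ, so α·k^(α−1) = n + δ and k_gold = (α/(n + δ))^(1/(1−α)).
k_gold = (0.31/0.047)^(1/0.69) = 6.5957^1.4493 ≈ 15.3941
c_gold = f(k_gold) − (n + δ)·k_gold = 2.3339 − 0.047×15.3941 ≈ 1.6104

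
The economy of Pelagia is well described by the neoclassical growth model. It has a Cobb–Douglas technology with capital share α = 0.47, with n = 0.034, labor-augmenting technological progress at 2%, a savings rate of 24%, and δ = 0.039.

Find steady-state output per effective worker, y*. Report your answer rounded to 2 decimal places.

In steady state, investment equals break-even investment: s·k^α = (n + g + δ)·k.
Rearranging, k^(1−α) = s / (n + g + δ).
k^0.53 = 0.24 / (0.034 + 0.020 + 0.039) = 0.24 / 0.093 = 2.5806
k* = 2.5806^(1/0.53) ≈ 5.9818
y* = (k*)^α = 5.9818^0.47 ≈ 2.3180

y* = 2.32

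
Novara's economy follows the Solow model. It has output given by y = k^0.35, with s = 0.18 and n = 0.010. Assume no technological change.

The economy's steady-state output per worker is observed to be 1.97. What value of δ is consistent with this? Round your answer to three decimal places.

At the steady state, Δk = 0, so s·k^α = (n + δ)·k.
Since y* = [s/(n + δ)]^(α/(1−α)), we have s/(n + δ) = (y*)^((1−α)/α) = 1.97^1.8571 = 3.5225.
Therefore n + δ = s / 3.5225 = 0.18 / 3.5225 = 0.0511, so δ = 0.0511 − 0.010 = 0.0411.

δ ≈ 0.041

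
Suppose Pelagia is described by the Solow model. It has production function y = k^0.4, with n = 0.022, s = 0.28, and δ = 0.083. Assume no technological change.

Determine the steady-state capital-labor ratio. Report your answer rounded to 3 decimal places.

Steady state requires s·f(k) = (n + δ)·k, i.e. s·k^α = (n + δ)·k.
Dividing both sides by k: k^(1−α) = s / (n + δ).
k^0.6 = 0.28 / (0.022 + 0.083) = 0.28 / 0.105 = 2.6667
k* = 2.6667^(1/0.6) ≈ 5.1281

k* = 5.128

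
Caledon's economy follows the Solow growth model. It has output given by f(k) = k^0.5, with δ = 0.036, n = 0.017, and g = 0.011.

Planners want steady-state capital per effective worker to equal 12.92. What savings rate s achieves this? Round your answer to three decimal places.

Steady state requires s·f(k) = (n + g + δ)·k, i.e. s·k^α = (n + g + δ)·k.
So s / (n + g + δ) = (k*)^(1−α) = 12.92^0.5 = 3.5944.
Therefore s = 3.5944 × (n + g + δ) = 3.5944 × 0.064 = 0.2300.

s ≈ 0.230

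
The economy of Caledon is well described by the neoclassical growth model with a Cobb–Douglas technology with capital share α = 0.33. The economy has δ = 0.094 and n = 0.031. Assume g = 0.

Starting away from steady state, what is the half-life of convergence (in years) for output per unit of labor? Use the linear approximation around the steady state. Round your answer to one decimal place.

about 8.3 years

Near the steady state the convergence rate is λ = (1 − α)(n + δ).
λ = (1 − 0.33) × 0.125 = 0.67 × 0.125 = 0.08375
Half-life = ln 2 / λ = 0.6931 / 0.08375 ≈ 8.28 years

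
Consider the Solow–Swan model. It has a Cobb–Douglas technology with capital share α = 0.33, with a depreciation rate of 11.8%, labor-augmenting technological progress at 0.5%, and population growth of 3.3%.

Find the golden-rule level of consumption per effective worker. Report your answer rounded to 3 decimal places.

At the golden rule, f'(k) = n + g + δ, so α·k^(α−1) = n + g + δ and k_gold = (α/(n + g + δ))^(1/(1−α)).
k_gold = (0.33/0.156)^(1/0.67) = 2.1154^1.4925 ≈ 3.0595
c_gold = f(k_gold) − (n + g + δ)·k_gold = 1.4463 − 0.156×3.0595 ≈ 0.9690

c_gold ≈ 0.969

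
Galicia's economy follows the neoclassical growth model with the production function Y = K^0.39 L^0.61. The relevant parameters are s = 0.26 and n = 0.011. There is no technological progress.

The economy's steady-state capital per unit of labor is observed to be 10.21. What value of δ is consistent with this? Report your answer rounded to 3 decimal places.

In steady state, investment equals break-even investment: s·k^α = (n + δ)·k.
So s / (n + δ) = (k*)^(1−α) = 10.21^0.61 = 4.1258.
Therefore n + δ = s / 4.1258 = 0.26 / 4.1258 = 0.0630, so δ = 0.0630 − 0.011 = 0.0520.

δ ≈ 0.052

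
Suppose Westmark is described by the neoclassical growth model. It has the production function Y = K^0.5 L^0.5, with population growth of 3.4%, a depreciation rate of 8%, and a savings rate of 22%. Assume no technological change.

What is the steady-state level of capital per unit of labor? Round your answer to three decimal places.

Steady state requires s·f(k) = (n + δ)·k, i.e. s·k^α = (n + δ)·k.
Dividing both sides by k: k^(1−α) = s / (n + δ).
k^0.5 = 0.22 / (0.034 + 0.080) = 0.22 / 0.114 = 1.9298
k* = 1.9298^(1/0.5) ≈ 3.7241

k* ≈ 3.724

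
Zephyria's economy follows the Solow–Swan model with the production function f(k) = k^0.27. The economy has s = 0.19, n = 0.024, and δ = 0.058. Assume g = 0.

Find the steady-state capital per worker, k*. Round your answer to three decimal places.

In steady state, investment equals break-even investment: s·k^α = (n + δ)·k.
Rearranging, k^(1−α) = s / (n + δ).
k^0.73 = 0.19 / (0.024 + 0.058) = 0.19 / 0.082 = 2.3171
k* = 2.3171^(1/0.73) ≈ 3.1617

k* ≈ 3.162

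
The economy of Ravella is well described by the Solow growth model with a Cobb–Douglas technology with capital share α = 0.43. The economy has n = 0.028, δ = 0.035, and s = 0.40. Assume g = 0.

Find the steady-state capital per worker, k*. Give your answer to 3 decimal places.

k* ≈ 25.602

At the steady state, Δk = 0, so s·k^α = (n + δ)·k.
Rearranging, k^(1−α) = s / (n + δ).
k^0.57 = 0.40 / (0.028 + 0.035) = 0.40 / 0.063 = 6.3492
k* = 6.3492^(1/0.57) ≈ 25.6023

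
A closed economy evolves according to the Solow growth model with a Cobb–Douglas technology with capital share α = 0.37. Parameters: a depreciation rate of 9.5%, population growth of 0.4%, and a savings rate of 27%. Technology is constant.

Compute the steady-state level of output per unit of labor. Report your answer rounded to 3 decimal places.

In steady state, investment equals break-even investment: s·k^α = (n + δ)·k.
Rearranging, k^(1−α) = s / (n + δ).
k^0.63 = 0.27 / (0.004 + 0.095) = 0.27 / 0.099 = 2.7273
k* = 2.7273^(1/0.63) ≈ 4.9163
y* = (k*)^α = 4.9163^0.37 ≈ 1.8026

y* = 1.803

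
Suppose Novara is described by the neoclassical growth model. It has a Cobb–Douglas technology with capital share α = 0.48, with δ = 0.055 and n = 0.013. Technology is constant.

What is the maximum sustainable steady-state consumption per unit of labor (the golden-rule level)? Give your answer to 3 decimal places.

At the golden rule, f'(k) = n + δ, so α·k^(α−1) = n + δ and k_gold = (α/(n + δ))^(1/(1−α)).
k_gold = (0.48/0.068)^(1/0.52) = 7.0588^1.9231 ≈ 42.8740
c_gold = f(k_gold) − (n + δ)·k_gold = 6.0737 − 0.068×42.8740 ≈ 3.1583

c_gold ≈ 3.158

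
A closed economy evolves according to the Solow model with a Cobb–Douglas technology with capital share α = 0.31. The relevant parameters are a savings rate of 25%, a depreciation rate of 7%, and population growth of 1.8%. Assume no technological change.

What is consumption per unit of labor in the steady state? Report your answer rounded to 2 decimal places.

In steady state, investment equals break-even investment: s·k^α = (n + δ)·k.
Dividing both sides by k: k^(1−α) = s / (n + δ).
k^0.69 = 0.25 / (0.018 + 0.070) = 0.25 / 0.088 = 2.8409
k* = 2.8409^(1/0.69) ≈ 4.5413
y* = (k*)^α = 4.5413^0.31 ≈ 1.5985
c* = (1 − s)·y* = (1 − 0.25) × 1.5985 ≈ 1.1989

c* = 1.20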